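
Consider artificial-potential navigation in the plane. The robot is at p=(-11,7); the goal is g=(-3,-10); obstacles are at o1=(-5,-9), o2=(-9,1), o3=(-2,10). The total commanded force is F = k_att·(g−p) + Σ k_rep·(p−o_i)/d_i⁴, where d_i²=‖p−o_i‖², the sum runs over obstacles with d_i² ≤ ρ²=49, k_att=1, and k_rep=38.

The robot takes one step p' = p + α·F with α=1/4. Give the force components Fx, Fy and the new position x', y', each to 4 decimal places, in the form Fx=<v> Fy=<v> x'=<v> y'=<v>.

Fx=7.9525 Fy=-16.8575 x'=-9.0119 y'=2.7856

F_att = 1·(g−p) = 1·(8,-17) = (8.0000,-17.0000)
o1: d²=292 > ρ²=49 → inactive
o2: d²=40 ≤ ρ²=49; F_rep = 38·(-2,6)/40² = (-0.0475,0.1425)
o3: d²=90 > ρ²=49 → inactive
F = F_att + ΣF_rep = (7.9525,-16.8575)
p' = p + 1/4·F = (-9.0119,2.7856)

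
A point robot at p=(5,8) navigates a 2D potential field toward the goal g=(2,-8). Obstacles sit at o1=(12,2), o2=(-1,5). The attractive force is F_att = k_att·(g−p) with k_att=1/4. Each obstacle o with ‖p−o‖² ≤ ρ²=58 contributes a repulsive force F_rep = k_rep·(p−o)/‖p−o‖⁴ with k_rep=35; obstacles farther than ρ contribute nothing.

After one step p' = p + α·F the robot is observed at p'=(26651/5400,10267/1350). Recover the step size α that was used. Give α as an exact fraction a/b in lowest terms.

F_att = 1/4·(g−p) = 1/4·(-3,-16) = (-0.7500,-4.0000)
o1: d²=85 > ρ²=58 → inactive
o2: d²=45 ≤ ρ²=58; F_rep = 35·(6,3)/45² = (0.1037,0.0519)
F = F_att + ΣF_rep = (-0.6463,-3.9481)
Δp = p'−p = (-0.0646,-0.3948); α = Δx/Fx = (-349/5400) / (-349/540) = 1/10
check: Δy/Fy = (-533/1350) / (-533/135) = 1/10 ✓

α = 1/10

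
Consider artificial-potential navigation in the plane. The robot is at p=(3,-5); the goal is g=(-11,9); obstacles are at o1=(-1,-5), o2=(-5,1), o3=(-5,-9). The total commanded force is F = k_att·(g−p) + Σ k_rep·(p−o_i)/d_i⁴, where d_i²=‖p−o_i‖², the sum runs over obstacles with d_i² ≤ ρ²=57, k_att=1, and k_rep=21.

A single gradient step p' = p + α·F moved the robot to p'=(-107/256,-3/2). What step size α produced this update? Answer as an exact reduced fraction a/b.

F_att = 1·(g−p) = 1·(-14,14) = (-14.0000,14.0000)
o1: d²=16 ≤ ρ²=57; F_rep = 21·(4,0)/16² = (0.3281,0.0000)
o2: d²=100 > ρ²=57 → inactive
o3: d²=80 > ρ²=57 → inactive
F = F_att + ΣF_rep = (-13.6719,14.0000)
Δp = p'−p = (-3.4180,3.5000); α = Δx/Fx = (-875/256) / (-875/64) = 1/4
check: Δy/Fy = (7/2) / (14) = 1/4 ✓

α = 1/4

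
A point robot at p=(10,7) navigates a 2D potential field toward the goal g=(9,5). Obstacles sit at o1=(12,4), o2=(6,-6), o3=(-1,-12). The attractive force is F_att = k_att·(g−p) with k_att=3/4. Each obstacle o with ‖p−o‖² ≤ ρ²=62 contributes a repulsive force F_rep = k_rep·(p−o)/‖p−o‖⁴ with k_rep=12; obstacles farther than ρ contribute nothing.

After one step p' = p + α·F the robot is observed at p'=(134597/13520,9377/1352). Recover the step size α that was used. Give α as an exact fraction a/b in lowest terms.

α = 1/20

F_att = 3/4·(g−p) = 3/4·(-1,-2) = (-0.7500,-1.5000)
o1: d²=13 ≤ ρ²=62; F_rep = 12·(-2,3)/13² = (-0.1420,0.2130)
o2: d²=185 > ρ²=62 → inactive
o3: d²=482 > ρ²=62 → inactive
F = F_att + ΣF_rep = (-0.8920,-1.2870)
Δp = p'−p = (-0.0446,-0.0643); α = Δx/Fx = (-603/13520) / (-603/676) = 1/20
check: Δy/Fy = (-87/1352) / (-435/338) = 1/20 ✓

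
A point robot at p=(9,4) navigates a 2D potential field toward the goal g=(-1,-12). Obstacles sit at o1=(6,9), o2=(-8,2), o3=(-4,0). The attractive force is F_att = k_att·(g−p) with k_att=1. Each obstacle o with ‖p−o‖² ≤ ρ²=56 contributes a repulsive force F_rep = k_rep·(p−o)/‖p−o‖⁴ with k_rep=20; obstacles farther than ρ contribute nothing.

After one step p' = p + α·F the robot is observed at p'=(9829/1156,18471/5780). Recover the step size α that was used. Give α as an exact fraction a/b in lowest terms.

F_att = 1·(g−p) = 1·(-10,-16) = (-10.0000,-16.0000)
o1: d²=34 ≤ ρ²=56; F_rep = 20·(3,-5)/34² = (0.0519,-0.0865)
o2: d²=293 > ρ²=56 → inactive
o3: d²=185 > ρ²=56 → inactive
F = F_att + ΣF_rep = (-9.9481,-16.0865)
Δp = p'−p = (-0.4974,-0.8043); α = Δx/Fx = (-575/1156) / (-2875/289) = 1/20
check: Δy/Fy = (-4649/5780) / (-4649/289) = 1/20 ✓

α = 1/20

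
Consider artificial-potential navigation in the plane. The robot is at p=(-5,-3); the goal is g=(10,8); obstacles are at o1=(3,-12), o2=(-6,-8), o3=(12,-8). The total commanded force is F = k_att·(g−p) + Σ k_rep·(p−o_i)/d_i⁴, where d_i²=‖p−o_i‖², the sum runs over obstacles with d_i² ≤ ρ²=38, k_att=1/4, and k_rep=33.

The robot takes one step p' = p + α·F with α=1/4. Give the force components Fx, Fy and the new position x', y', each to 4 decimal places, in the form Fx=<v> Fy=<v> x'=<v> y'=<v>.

Fx=3.7988 Fy=2.9941 x'=-4.0503 y'=-2.2515

F_att = 1/4·(g−p) = 1/4·(15,11) = (3.7500,2.7500)
o1: d²=145 > ρ²=38 → inactive
o2: d²=26 ≤ ρ²=38; F_rep = 33·(1,5)/26² = (0.0488,0.2441)
o3: d²=314 > ρ²=38 → inactive
F = F_att + ΣF_rep = (3.7988,2.9941)
p' = p + 1/4·F = (-4.0503,-2.2515)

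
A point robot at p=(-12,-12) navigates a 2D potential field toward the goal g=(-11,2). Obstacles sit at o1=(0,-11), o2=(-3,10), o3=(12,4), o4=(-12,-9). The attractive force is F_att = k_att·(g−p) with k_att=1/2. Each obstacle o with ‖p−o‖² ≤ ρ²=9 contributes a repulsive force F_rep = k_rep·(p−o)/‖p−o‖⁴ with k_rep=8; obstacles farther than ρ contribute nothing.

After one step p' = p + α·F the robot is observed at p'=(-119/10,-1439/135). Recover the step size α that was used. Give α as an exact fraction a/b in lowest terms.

α = 1/5

F_att = 1/2·(g−p) = 1/2·(1,14) = (0.5000,7.0000)
o1: d²=145 > ρ²=9 → inactive
o2: d²=565 > ρ²=9 → inactive
o3: d²=832 > ρ²=9 → inactive
o4: d²=9 ≤ ρ²=9; F_rep = 8·(0,-3)/9² = (0.0000,-0.2963)
F = F_att + ΣF_rep = (0.5000,6.7037)
Δp = p'−p = (0.1000,1.3407); α = Δx/Fx = (1/10) / (1/2) = 1/5
check: Δy/Fy = (181/135) / (181/27) = 1/5 ✓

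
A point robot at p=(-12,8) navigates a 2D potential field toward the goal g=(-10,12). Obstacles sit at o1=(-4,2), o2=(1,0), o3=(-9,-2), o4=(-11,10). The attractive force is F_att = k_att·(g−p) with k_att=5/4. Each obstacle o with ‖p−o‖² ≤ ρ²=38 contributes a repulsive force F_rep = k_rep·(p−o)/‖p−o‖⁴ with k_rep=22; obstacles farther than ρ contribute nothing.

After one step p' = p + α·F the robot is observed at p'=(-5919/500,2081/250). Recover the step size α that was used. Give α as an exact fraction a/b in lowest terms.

F_att = 5/4·(g−p) = 5/4·(2,4) = (2.5000,5.0000)
o1: d²=100 > ρ²=38 → inactive
o2: d²=233 > ρ²=38 → inactive
o3: d²=109 > ρ²=38 → inactive
o4: d²=5 ≤ ρ²=38; F_rep = 22·(-1,-2)/5² = (-0.8800,-1.7600)
F = F_att + ΣF_rep = (1.6200,3.2400)
Δp = p'−p = (0.1620,0.3240); α = Δx/Fx = (81/500) / (81/50) = 1/10
check: Δy/Fy = (81/250) / (81/25) = 1/10 ✓

α = 1/10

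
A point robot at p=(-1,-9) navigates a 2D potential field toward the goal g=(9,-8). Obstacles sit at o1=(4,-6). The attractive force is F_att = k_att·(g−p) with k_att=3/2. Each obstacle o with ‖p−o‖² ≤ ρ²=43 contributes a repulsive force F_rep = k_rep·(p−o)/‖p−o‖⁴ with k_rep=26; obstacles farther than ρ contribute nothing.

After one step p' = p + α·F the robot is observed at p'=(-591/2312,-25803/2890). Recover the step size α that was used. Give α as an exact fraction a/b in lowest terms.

α = 1/20

F_att = 3/2·(g−p) = 3/2·(10,1) = (15.0000,1.5000)
o1: d²=34 ≤ ρ²=43; F_rep = 26·(-5,-3)/34² = (-0.1125,-0.0675)
F = F_att + ΣF_rep = (14.8875,1.4325)
Δp = p'−p = (0.7444,0.0716); α = Δx/Fx = (1721/2312) / (8605/578) = 1/20
check: Δy/Fy = (207/2890) / (414/289) = 1/20 ✓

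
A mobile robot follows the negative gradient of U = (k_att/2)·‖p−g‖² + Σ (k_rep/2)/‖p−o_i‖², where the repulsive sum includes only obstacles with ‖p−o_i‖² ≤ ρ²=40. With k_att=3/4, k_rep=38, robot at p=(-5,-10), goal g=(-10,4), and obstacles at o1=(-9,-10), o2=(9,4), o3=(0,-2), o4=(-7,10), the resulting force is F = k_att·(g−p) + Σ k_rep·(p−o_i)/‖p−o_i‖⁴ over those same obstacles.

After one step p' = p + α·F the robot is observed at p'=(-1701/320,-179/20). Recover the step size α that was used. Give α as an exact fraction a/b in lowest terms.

F_att = 3/4·(g−p) = 3/4·(-5,14) = (-3.7500,10.5000)
o1: d²=16 ≤ ρ²=40; F_rep = 38·(4,0)/16² = (0.5938,0.0000)
o2: d²=392 > ρ²=40 → inactive
o3: d²=89 > ρ²=40 → inactive
o4: d²=404 > ρ²=40 → inactive
F = F_att + ΣF_rep = (-3.1562,10.5000)
Δp = p'−p = (-0.3156,1.0500); α = Δx/Fx = (-101/320) / (-101/32) = 1/10
check: Δy/Fy = (21/20) / (21/2) = 1/10 ✓

α = 1/10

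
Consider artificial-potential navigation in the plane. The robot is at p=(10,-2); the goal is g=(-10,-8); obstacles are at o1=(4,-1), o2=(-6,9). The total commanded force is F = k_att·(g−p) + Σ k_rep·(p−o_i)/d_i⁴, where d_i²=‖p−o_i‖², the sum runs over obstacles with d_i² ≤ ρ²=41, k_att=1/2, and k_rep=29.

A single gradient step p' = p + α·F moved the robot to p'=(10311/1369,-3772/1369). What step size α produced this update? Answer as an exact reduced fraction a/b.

F_att = 1/2·(g−p) = 1/2·(-20,-6) = (-10.0000,-3.0000)
o1: d²=37 ≤ ρ²=41; F_rep = 29·(6,-1)/37² = (0.1271,-0.0212)
o2: d²=377 > ρ²=41 → inactive
F = F_att + ΣF_rep = (-9.8729,-3.0212)
Δp = p'−p = (-2.4682,-0.7553); α = Δx/Fx = (-3379/1369) / (-13516/1369) = 1/4
check: Δy/Fy = (-1034/1369) / (-4136/1369) = 1/4 ✓

α = 1/4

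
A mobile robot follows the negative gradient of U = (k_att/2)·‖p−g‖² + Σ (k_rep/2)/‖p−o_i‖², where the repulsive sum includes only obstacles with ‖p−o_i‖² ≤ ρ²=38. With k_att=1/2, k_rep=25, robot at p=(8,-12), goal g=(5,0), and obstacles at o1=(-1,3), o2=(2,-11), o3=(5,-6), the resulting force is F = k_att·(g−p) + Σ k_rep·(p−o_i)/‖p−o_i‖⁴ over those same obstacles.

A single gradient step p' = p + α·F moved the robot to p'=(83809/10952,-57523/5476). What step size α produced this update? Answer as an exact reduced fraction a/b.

α = 1/4

F_att = 1/2·(g−p) = 1/2·(-3,12) = (-1.5000,6.0000)
o1: d²=306 > ρ²=38 → inactive
o2: d²=37 ≤ ρ²=38; F_rep = 25·(6,-1)/37² = (0.1096,-0.0183)
o3: d²=45 > ρ²=38 → inactive
F = F_att + ΣF_rep = (-1.3904,5.9817)
Δp = p'−p = (-0.3476,1.4954); α = Δx/Fx = (-3807/10952) / (-3807/2738) = 1/4
check: Δy/Fy = (8189/5476) / (8189/1369) = 1/4 ✓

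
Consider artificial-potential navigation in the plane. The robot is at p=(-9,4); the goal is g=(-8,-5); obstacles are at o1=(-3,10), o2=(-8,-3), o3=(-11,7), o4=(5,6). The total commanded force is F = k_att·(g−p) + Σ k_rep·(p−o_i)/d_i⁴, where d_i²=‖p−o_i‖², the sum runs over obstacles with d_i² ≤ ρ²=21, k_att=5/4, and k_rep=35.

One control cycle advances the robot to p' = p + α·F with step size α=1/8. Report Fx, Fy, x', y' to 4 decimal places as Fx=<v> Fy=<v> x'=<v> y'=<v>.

Fx=1.6642 Fy=-11.8713 x'=-8.7920 y'=2.5161

F_att = 5/4·(g−p) = 5/4·(1,-9) = (1.2500,-11.2500)
o1: d²=72 > ρ²=21 → inactive
o2: d²=50 > ρ²=21 → inactive
o3: d²=13 ≤ ρ²=21; F_rep = 35·(2,-3)/13² = (0.4142,-0.6213)
o4: d²=200 > ρ²=21 → inactive
F = F_att + ΣF_rep = (1.6642,-11.8713)
p' = p + 1/8·F = (-8.7920,2.5161)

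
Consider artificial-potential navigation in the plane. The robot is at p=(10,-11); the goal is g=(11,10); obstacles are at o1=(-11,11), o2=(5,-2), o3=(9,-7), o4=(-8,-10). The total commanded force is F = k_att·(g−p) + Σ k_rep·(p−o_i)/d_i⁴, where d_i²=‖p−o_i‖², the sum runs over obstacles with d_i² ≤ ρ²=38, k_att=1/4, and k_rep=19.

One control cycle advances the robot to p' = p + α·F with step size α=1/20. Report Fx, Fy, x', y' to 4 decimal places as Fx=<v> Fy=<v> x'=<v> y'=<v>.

Fx=0.3157 Fy=4.9870 x'=10.0158 y'=-10.7506

F_att = 1/4·(g−p) = 1/4·(1,21) = (0.2500,5.2500)
o1: d²=925 > ρ²=38 → inactive
o2: d²=106 > ρ²=38 → inactive
o3: d²=17 ≤ ρ²=38; F_rep = 19·(1,-4)/17² = (0.0657,-0.2630)
o4: d²=325 > ρ²=38 → inactive
F = F_att + ΣF_rep = (0.3157,4.9870)
p' = p + 1/20·F = (10.0158,-10.7506)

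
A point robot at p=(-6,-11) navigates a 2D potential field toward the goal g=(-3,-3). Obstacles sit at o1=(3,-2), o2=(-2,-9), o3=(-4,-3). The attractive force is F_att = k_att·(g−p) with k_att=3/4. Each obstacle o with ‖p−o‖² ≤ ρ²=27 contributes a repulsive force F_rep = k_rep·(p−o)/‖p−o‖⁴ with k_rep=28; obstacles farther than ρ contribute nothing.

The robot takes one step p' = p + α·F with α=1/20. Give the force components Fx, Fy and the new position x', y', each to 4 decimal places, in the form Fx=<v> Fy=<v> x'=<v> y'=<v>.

Fx=1.9700 Fy=5.8600 x'=-5.9015 y'=-10.7070

F_att = 3/4·(g−p) = 3/4·(3,8) = (2.2500,6.0000)
o1: d²=162 > ρ²=27 → inactive
o2: d²=20 ≤ ρ²=27; F_rep = 28·(-4,-2)/20² = (-0.2800,-0.1400)
o3: d²=68 > ρ²=27 → inactive
F = F_att + ΣF_rep = (1.9700,5.8600)
p' = p + 1/20·F = (-5.9015,-10.7070)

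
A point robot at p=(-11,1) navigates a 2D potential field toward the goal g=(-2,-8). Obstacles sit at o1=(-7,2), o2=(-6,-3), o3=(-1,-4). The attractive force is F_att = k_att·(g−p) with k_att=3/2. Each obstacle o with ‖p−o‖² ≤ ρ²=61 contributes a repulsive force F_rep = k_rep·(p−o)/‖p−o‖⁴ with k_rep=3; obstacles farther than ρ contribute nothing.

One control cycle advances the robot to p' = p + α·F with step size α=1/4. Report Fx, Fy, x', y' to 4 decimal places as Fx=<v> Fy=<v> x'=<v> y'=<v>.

F_att = 3/2·(g−p) = 3/2·(9,-9) = (13.5000,-13.5000)
o1: d²=17 ≤ ρ²=61; F_rep = 3·(-4,-1)/17² = (-0.0415,-0.0104)
o2: d²=41 ≤ ρ²=61; F_rep = 3·(-5,4)/41² = (-0.0089,0.0071)
o3: d²=125 > ρ²=61 → inactive
F = F_att + ΣF_rep = (13.4496,-13.5032)
p' = p + 1/4·F = (-7.6376,-2.3758)

Fx=13.4496 Fy=-13.5032 x'=-7.6376 y'=-2.3758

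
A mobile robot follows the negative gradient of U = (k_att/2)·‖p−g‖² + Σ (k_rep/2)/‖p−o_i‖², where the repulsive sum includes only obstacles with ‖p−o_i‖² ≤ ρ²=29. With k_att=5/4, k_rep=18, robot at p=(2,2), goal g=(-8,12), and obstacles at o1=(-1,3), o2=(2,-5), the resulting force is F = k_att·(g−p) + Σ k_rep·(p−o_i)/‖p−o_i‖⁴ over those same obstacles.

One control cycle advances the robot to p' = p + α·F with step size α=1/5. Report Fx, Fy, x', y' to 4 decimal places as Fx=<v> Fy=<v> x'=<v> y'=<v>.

F_att = 5/4·(g−p) = 5/4·(-10,10) = (-12.5000,12.5000)
o1: d²=10 ≤ ρ²=29; F_rep = 18·(3,-1)/10² = (0.5400,-0.1800)
o2: d²=49 > ρ²=29 → inactive
F = F_att + ΣF_rep = (-11.9600,12.3200)
p' = p + 1/5·F = (-0.3920,4.4640)

Fx=-11.9600 Fy=12.3200 x'=-0.3920 y'=4.4640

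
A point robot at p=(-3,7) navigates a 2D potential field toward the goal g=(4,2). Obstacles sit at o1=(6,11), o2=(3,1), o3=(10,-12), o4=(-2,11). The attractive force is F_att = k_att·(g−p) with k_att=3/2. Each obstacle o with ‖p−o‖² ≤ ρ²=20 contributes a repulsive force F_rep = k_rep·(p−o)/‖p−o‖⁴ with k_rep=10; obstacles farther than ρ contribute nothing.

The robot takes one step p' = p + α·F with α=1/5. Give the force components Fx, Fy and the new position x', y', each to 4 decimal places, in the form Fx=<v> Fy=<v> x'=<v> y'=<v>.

F_att = 3/2·(g−p) = 3/2·(7,-5) = (10.5000,-7.5000)
o1: d²=97 > ρ²=20 → inactive
o2: d²=72 > ρ²=20 → inactive
o3: d²=530 > ρ²=20 → inactive
o4: d²=17 ≤ ρ²=20; F_rep = 10·(-1,-4)/17² = (-0.0346,-0.1384)
F = F_att + ΣF_rep = (10.4654,-7.6384)
p' = p + 1/5·F = (-0.9069,5.4723)

Fx=10.4654 Fy=-7.6384 x'=-0.9069 y'=5.4723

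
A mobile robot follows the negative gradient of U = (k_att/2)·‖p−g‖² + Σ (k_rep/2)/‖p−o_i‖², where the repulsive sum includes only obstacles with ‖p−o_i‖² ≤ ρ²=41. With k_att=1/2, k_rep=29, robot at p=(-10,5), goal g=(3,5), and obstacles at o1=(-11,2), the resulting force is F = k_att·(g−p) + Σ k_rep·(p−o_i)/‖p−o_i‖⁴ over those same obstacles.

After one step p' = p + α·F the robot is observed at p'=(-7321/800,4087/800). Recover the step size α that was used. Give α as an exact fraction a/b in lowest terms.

F_att = 1/2·(g−p) = 1/2·(13,0) = (6.5000,0.0000)
o1: d²=10 ≤ ρ²=41; F_rep = 29·(1,3)/10² = (0.2900,0.8700)
F = F_att + ΣF_rep = (6.7900,0.8700)
Δp = p'−p = (0.8488,0.1087); α = Δx/Fx = (679/800) / (679/100) = 1/8
check: Δy/Fy = (87/800) / (87/100) = 1/8 ✓

α = 1/8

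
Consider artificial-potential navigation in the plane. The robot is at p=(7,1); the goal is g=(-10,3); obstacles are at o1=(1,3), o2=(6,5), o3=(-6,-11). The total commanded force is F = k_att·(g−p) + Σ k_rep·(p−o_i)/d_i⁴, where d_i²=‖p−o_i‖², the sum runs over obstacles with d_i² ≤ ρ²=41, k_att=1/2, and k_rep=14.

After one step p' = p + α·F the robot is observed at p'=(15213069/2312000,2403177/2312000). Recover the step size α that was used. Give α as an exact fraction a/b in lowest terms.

α = 1/20

F_att = 1/2·(g−p) = 1/2·(-17,2) = (-8.5000,1.0000)
o1: d²=40 ≤ ρ²=41; F_rep = 14·(6,-2)/40² = (0.0525,-0.0175)
o2: d²=17 ≤ ρ²=41; F_rep = 14·(1,-4)/17² = (0.0484,-0.1938)
o3: d²=313 > ρ²=41 → inactive
F = F_att + ΣF_rep = (-8.3991,0.7887)
Δp = p'−p = (-0.4200,0.0394); α = Δx/Fx = (-970931/2312000) / (-970931/115600) = 1/20
check: Δy/Fy = (91177/2312000) / (91177/115600) = 1/20 ✓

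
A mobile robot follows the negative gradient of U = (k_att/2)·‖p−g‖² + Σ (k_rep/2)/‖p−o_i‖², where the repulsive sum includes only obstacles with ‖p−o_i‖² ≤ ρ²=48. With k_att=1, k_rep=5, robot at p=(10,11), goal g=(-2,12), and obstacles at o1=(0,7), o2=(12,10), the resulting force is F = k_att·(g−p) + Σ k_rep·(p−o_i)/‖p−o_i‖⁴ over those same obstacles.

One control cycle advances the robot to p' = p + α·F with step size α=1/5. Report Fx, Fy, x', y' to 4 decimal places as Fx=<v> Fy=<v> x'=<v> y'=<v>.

Fx=-12.4000 Fy=1.2000 x'=7.5200 y'=11.2400

F_att = 1·(g−p) = 1·(-12,1) = (-12.0000,1.0000)
o1: d²=116 > ρ²=48 → inactive
o2: d²=5 ≤ ρ²=48; F_rep = 5·(-2,1)/5² = (-0.4000,0.2000)
F = F_att + ΣF_rep = (-12.4000,1.2000)
p' = p + 1/5·F = (7.5200,11.2400)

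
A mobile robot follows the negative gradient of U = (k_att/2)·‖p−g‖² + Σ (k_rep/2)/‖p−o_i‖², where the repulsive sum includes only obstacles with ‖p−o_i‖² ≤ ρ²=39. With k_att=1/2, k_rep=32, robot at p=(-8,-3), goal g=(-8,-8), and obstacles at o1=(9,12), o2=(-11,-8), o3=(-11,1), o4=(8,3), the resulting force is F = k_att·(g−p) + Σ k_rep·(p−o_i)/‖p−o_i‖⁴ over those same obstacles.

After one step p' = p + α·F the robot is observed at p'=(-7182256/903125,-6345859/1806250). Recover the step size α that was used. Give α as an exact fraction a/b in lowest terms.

F_att = 1/2·(g−p) = 1/2·(0,-5) = (0.0000,-2.5000)
o1: d²=514 > ρ²=39 → inactive
o2: d²=34 ≤ ρ²=39; F_rep = 32·(3,5)/34² = (0.0830,0.1384)
o3: d²=25 ≤ ρ²=39; F_rep = 32·(3,-4)/25² = (0.1536,-0.2048)
o4: d²=292 > ρ²=39 → inactive
F = F_att + ΣF_rep = (0.2366,-2.5664)
Δp = p'−p = (0.0473,-0.5133); α = Δx/Fx = (42744/903125) / (42744/180625) = 1/5
check: Δy/Fy = (-927109/1806250) / (-927109/361250) = 1/5 ✓

α = 1/5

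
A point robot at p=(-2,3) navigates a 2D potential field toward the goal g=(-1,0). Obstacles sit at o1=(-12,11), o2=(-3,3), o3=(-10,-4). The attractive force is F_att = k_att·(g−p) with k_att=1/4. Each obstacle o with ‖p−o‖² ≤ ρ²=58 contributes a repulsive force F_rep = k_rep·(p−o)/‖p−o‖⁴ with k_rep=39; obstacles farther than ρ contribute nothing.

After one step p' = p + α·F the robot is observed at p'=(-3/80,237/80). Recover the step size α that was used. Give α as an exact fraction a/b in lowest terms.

α = 1/20

F_att = 1/4·(g−p) = 1/4·(1,-3) = (0.2500,-0.7500)
o1: d²=164 > ρ²=58 → inactive
o2: d²=1 ≤ ρ²=58; F_rep = 39·(1,0)/1² = (39.0000,0.0000)
o3: d²=113 > ρ²=58 → inactive
F = F_att + ΣF_rep = (39.2500,-0.7500)
Δp = p'−p = (1.9625,-0.0375); α = Δx/Fx = (157/80) / (157/4) = 1/20
check: Δy/Fy = (-3/80) / (-3/4) = 1/20 ✓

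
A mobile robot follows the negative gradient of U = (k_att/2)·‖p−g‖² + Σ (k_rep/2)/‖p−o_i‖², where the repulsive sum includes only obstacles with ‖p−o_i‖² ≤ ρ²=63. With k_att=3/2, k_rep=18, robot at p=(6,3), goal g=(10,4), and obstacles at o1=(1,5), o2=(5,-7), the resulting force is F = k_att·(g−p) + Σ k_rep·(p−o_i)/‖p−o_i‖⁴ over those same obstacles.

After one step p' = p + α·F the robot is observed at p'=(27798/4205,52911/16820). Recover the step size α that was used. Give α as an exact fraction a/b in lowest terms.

α = 1/10

F_att = 3/2·(g−p) = 3/2·(4,1) = (6.0000,1.5000)
o1: d²=29 ≤ ρ²=63; F_rep = 18·(5,-2)/29² = (0.1070,-0.0428)
o2: d²=101 > ρ²=63 → inactive
F = F_att + ΣF_rep = (6.1070,1.4572)
Δp = p'−p = (0.6107,0.1457); α = Δx/Fx = (2568/4205) / (5136/841) = 1/10
check: Δy/Fy = (2451/16820) / (2451/1682) = 1/10 ✓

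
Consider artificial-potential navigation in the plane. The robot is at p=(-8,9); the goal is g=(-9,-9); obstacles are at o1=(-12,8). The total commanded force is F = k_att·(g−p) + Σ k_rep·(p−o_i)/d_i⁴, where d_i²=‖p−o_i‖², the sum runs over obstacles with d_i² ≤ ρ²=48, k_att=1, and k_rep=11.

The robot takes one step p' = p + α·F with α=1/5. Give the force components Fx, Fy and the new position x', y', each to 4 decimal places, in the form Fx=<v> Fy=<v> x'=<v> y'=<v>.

F_att = 1·(g−p) = 1·(-1,-18) = (-1.0000,-18.0000)
o1: d²=17 ≤ ρ²=48; F_rep = 11·(4,1)/17² = (0.1522,0.0381)
F = F_att + ΣF_rep = (-0.8478,-17.9619)
p' = p + 1/5·F = (-8.1696,5.4076)

Fx=-0.8478 Fy=-17.9619 x'=-8.1696 y'=5.4076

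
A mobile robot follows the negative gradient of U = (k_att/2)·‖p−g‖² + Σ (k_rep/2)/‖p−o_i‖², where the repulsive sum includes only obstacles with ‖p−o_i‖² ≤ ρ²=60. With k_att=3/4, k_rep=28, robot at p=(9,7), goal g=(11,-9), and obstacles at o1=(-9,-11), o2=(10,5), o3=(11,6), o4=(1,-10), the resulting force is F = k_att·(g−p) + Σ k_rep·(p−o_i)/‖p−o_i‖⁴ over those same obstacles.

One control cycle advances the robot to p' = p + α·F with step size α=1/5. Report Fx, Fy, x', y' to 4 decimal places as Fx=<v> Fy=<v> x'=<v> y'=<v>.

F_att = 3/4·(g−p) = 3/4·(2,-16) = (1.5000,-12.0000)
o1: d²=648 > ρ²=60 → inactive
o2: d²=5 ≤ ρ²=60; F_rep = 28·(-1,2)/5² = (-1.1200,2.2400)
o3: d²=5 ≤ ρ²=60; F_rep = 28·(-2,1)/5² = (-2.2400,1.1200)
o4: d²=353 > ρ²=60 → inactive
F = F_att + ΣF_rep = (-1.8600,-8.6400)
p' = p + 1/5·F = (8.6280,5.2720)

Fx=-1.8600 Fy=-8.6400 x'=8.6280 y'=5.2720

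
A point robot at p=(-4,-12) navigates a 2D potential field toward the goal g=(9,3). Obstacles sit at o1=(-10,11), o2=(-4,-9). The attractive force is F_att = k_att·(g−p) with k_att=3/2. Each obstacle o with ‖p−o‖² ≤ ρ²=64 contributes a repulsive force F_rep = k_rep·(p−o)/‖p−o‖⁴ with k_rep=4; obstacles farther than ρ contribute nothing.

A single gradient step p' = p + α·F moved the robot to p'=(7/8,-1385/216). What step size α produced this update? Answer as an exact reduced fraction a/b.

α = 1/4

F_att = 3/2·(g−p) = 3/2·(13,15) = (19.5000,22.5000)
o1: d²=565 > ρ²=64 → inactive
o2: d²=9 ≤ ρ²=64; F_rep = 4·(0,-3)/9² = (0.0000,-0.1481)
F = F_att + ΣF_rep = (19.5000,22.3519)
Δp = p'−p = (4.8750,5.5880); α = Δx/Fx = (39/8) / (39/2) = 1/4
check: Δy/Fy = (1207/216) / (1207/54) = 1/4 ✓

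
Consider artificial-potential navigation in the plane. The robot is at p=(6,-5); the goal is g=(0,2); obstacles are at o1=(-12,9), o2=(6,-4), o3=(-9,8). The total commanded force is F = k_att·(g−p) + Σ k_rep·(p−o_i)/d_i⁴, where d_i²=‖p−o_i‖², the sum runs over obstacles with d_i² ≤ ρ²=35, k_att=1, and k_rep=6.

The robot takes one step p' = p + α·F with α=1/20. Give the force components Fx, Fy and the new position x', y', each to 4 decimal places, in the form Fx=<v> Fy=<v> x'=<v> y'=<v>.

F_att = 1·(g−p) = 1·(-6,7) = (-6.0000,7.0000)
o1: d²=520 > ρ²=35 → inactive
o2: d²=1 ≤ ρ²=35; F_rep = 6·(0,-1)/1² = (0.0000,-6.0000)
o3: d²=394 > ρ²=35 → inactive
F = F_att + ΣF_rep = (-6.0000,1.0000)
p' = p + 1/20·F = (5.7000,-4.9500)

Fx=-6.0000 Fy=1.0000 x'=5.7000 y'=-4.9500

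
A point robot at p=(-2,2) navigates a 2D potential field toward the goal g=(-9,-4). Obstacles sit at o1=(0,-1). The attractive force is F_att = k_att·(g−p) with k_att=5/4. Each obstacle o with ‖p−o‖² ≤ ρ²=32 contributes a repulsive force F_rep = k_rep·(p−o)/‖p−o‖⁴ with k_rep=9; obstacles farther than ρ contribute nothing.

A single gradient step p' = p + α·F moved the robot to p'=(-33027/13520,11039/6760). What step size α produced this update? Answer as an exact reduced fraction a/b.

F_att = 5/4·(g−p) = 5/4·(-7,-6) = (-8.7500,-7.5000)
o1: d²=13 ≤ ρ²=32; F_rep = 9·(-2,3)/13² = (-0.1065,0.1598)
F = F_att + ΣF_rep = (-8.8565,-7.3402)
Δp = p'−p = (-0.4428,-0.3670); α = Δx/Fx = (-5987/13520) / (-5987/676) = 1/20
check: Δy/Fy = (-2481/6760) / (-2481/338) = 1/20 ✓

α = 1/20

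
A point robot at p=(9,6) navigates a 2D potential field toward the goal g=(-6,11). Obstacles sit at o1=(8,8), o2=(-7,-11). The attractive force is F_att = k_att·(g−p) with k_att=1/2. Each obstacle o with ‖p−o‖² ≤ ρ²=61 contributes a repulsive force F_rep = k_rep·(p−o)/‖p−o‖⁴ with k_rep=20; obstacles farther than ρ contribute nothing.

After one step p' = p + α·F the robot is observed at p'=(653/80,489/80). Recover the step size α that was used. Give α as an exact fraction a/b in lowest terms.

α = 1/8

F_att = 1/2·(g−p) = 1/2·(-15,5) = (-7.5000,2.5000)
o1: d²=5 ≤ ρ²=61; F_rep = 20·(1,-2)/5² = (0.8000,-1.6000)
o2: d²=545 > ρ²=61 → inactive
F = F_att + ΣF_rep = (-6.7000,0.9000)
Δp = p'−p = (-0.8375,0.1125); α = Δx/Fx = (-67/80) / (-67/10) = 1/8
check: Δy/Fy = (9/80) / (9/10) = 1/8 ✓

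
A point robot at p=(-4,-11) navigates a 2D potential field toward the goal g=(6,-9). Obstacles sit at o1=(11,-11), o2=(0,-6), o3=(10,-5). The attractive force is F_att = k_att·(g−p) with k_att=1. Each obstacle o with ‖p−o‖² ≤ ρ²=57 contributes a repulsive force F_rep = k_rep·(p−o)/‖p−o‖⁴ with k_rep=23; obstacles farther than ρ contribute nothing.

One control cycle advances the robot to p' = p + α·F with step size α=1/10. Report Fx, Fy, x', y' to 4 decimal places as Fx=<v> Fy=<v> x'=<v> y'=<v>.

F_att = 1·(g−p) = 1·(10,2) = (10.0000,2.0000)
o1: d²=225 > ρ²=57 → inactive
o2: d²=41 ≤ ρ²=57; F_rep = 23·(-4,-5)/41² = (-0.0547,-0.0684)
o3: d²=232 > ρ²=57 → inactive
F = F_att + ΣF_rep = (9.9453,1.9316)
p' = p + 1/10·F = (-3.0055,-10.8068)

Fx=9.9453 Fy=1.9316 x'=-3.0055 y'=-10.8068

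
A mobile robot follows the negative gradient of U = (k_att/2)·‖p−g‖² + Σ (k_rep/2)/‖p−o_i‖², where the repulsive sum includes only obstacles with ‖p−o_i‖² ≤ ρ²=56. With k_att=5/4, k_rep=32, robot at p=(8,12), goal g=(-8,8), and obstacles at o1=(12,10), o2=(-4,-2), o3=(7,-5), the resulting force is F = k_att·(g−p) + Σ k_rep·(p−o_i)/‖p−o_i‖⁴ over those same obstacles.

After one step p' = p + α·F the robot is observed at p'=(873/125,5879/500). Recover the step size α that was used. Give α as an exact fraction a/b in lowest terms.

α = 1/20

F_att = 5/4·(g−p) = 5/4·(-16,-4) = (-20.0000,-5.0000)
o1: d²=20 ≤ ρ²=56; F_rep = 32·(-4,2)/20² = (-0.3200,0.1600)
o2: d²=340 > ρ²=56 → inactive
o3: d²=290 > ρ²=56 → inactive
F = F_att + ΣF_rep = (-20.3200,-4.8400)
Δp = p'−p = (-1.0160,-0.2420); α = Δx/Fx = (-127/125) / (-508/25) = 1/20
check: Δy/Fy = (-121/500) / (-121/25) = 1/20 ✓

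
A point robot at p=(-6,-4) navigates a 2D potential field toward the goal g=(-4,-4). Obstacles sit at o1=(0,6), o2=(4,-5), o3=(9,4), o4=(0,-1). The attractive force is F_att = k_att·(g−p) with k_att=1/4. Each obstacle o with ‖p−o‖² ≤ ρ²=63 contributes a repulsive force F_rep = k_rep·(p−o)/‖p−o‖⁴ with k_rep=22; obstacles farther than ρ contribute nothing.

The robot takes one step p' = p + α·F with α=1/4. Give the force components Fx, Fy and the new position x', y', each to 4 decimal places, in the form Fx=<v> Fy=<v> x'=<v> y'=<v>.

Fx=0.4348 Fy=-0.0326 x'=-5.8913 y'=-4.0081

F_att = 1/4·(g−p) = 1/4·(2,0) = (0.5000,0.0000)
o1: d²=136 > ρ²=63 → inactive
o2: d²=101 > ρ²=63 → inactive
o3: d²=289 > ρ²=63 → inactive
o4: d²=45 ≤ ρ²=63; F_rep = 22·(-6,-3)/45² = (-0.0652,-0.0326)
F = F_att + ΣF_rep = (0.4348,-0.0326)
p' = p + 1/4·F = (-5.8913,-4.0081)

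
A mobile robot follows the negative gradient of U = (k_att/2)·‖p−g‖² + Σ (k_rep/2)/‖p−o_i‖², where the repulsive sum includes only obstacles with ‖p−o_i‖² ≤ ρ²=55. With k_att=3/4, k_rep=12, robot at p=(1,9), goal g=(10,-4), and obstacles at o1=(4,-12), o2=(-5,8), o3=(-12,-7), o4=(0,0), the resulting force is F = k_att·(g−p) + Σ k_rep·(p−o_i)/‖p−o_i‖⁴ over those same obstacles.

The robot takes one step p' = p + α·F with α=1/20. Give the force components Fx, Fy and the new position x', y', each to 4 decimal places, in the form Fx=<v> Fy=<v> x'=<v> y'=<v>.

Fx=6.8026 Fy=-9.7412 x'=1.3401 y'=8.5129

F_att = 3/4·(g−p) = 3/4·(9,-13) = (6.7500,-9.7500)
o1: d²=450 > ρ²=55 → inactive
o2: d²=37 ≤ ρ²=55; F_rep = 12·(6,1)/37² = (0.0526,0.0088)
o3: d²=425 > ρ²=55 → inactive
o4: d²=82 > ρ²=55 → inactive
F = F_att + ΣF_rep = (6.8026,-9.7412)
p' = p + 1/20·F = (1.3401,8.5129)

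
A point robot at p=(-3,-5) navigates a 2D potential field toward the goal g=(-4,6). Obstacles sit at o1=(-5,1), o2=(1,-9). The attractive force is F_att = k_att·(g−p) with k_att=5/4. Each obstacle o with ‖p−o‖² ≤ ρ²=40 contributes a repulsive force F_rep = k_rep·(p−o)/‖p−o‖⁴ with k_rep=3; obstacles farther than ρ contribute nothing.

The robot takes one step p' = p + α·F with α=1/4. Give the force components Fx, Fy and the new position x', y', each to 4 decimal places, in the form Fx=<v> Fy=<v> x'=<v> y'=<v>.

F_att = 5/4·(g−p) = 5/4·(-1,11) = (-1.2500,13.7500)
o1: d²=40 ≤ ρ²=40; F_rep = 3·(2,-6)/40² = (0.0037,-0.0112)
o2: d²=32 ≤ ρ²=40; F_rep = 3·(-4,4)/32² = (-0.0117,0.0117)
F = F_att + ΣF_rep = (-1.2580,13.7505)
p' = p + 1/4·F = (-3.3145,-1.5624)

Fx=-1.2580 Fy=13.7505 x'=-3.3145 y'=-1.5624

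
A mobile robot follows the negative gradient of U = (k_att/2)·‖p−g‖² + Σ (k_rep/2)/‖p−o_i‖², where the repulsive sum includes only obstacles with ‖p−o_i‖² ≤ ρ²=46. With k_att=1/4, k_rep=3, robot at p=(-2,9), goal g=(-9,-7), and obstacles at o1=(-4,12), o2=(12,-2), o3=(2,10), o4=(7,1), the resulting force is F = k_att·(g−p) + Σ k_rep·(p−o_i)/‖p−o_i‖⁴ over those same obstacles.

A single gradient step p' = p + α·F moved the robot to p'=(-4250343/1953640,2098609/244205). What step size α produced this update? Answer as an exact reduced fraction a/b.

α = 1/10

F_att = 1/4·(g−p) = 1/4·(-7,-16) = (-1.7500,-4.0000)
o1: d²=13 ≤ ρ²=46; F_rep = 3·(2,-3)/13² = (0.0355,-0.0533)
o2: d²=317 > ρ²=46 → inactive
o3: d²=17 ≤ ρ²=46; F_rep = 3·(-4,-1)/17² = (-0.0415,-0.0104)
o4: d²=145 > ρ²=46 → inactive
F = F_att + ΣF_rep = (-1.7560,-4.0636)
Δp = p'−p = (-0.1756,-0.4064); α = Δx/Fx = (-343063/1953640) / (-343063/195364) = 1/10
check: Δy/Fy = (-99236/244205) / (-198472/48841) = 1/10 ✓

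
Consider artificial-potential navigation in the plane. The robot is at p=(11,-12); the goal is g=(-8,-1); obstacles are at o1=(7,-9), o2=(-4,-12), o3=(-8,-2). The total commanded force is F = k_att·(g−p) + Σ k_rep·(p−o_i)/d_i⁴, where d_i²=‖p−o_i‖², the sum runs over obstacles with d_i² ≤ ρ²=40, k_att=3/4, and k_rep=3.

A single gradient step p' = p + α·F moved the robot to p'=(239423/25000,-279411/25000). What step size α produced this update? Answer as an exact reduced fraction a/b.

α = 1/10

F_att = 3/4·(g−p) = 3/4·(-19,11) = (-14.2500,8.2500)
o1: d²=25 ≤ ρ²=40; F_rep = 3·(4,-3)/25² = (0.0192,-0.0144)
o2: d²=225 > ρ²=40 → inactive
o3: d²=461 > ρ²=40 → inactive
F = F_att + ΣF_rep = (-14.2308,8.2356)
Δp = p'−p = (-1.4231,0.8236); α = Δx/Fx = (-35577/25000) / (-35577/2500) = 1/10
check: Δy/Fy = (20589/25000) / (20589/2500) = 1/10 ✓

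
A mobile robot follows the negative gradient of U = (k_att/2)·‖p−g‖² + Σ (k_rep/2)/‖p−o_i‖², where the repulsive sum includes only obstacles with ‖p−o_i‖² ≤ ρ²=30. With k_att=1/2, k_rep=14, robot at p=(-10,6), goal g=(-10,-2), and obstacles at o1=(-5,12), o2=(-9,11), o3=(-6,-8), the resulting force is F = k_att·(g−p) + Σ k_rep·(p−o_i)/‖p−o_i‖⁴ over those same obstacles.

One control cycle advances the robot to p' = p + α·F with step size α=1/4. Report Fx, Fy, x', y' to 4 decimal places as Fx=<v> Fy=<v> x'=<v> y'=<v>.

Fx=-0.0207 Fy=-4.1036 x'=-10.0052 y'=4.9741

F_att = 1/2·(g−p) = 1/2·(0,-8) = (0.0000,-4.0000)
o1: d²=61 > ρ²=30 → inactive
o2: d²=26 ≤ ρ²=30; F_rep = 14·(-1,-5)/26² = (-0.0207,-0.1036)
o3: d²=212 > ρ²=30 → inactive
F = F_att + ΣF_rep = (-0.0207,-4.1036)
p' = p + 1/4·F = (-10.0052,4.9741)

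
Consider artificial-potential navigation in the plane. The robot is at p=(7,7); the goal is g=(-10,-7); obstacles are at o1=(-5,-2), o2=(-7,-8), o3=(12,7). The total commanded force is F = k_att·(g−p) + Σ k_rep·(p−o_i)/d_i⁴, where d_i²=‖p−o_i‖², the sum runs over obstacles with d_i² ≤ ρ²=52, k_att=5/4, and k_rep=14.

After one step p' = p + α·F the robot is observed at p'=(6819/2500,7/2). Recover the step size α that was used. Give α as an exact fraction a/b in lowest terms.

F_att = 5/4·(g−p) = 5/4·(-17,-14) = (-21.2500,-17.5000)
o1: d²=225 > ρ²=52 → inactive
o2: d²=421 > ρ²=52 → inactive
o3: d²=25 ≤ ρ²=52; F_rep = 14·(-5,0)/25² = (-0.1120,0.0000)
F = F_att + ΣF_rep = (-21.3620,-17.5000)
Δp = p'−p = (-4.2724,-3.5000); α = Δx/Fx = (-10681/2500) / (-10681/500) = 1/5
check: Δy/Fy = (-7/2) / (-35/2) = 1/5 ✓

α = 1/5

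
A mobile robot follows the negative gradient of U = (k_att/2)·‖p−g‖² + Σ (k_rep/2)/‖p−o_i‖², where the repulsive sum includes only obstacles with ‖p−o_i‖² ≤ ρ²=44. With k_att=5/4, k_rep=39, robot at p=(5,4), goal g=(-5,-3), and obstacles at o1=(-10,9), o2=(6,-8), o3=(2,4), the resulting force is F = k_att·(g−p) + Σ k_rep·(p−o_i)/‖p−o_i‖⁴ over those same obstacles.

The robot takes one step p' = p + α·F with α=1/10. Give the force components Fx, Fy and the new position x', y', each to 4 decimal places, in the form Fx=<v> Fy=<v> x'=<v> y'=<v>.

F_att = 5/4·(g−p) = 5/4·(-10,-7) = (-12.5000,-8.7500)
o1: d²=250 > ρ²=44 → inactive
o2: d²=145 > ρ²=44 → inactive
o3: d²=9 ≤ ρ²=44; F_rep = 39·(3,0)/9² = (1.4444,0.0000)
F = F_att + ΣF_rep = (-11.0556,-8.7500)
p' = p + 1/10·F = (3.8944,3.1250)

Fx=-11.0556 Fy=-8.7500 x'=3.8944 y'=3.1250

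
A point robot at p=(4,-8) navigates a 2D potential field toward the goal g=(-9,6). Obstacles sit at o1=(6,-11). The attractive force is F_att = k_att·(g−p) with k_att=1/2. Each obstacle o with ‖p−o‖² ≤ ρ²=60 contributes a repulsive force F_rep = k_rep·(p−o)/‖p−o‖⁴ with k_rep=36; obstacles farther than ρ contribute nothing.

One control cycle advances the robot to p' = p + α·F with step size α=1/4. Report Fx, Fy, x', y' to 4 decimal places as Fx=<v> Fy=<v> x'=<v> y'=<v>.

Fx=-6.9260 Fy=7.6391 x'=2.2685 y'=-6.0902

F_att = 1/2·(g−p) = 1/2·(-13,14) = (-6.5000,7.0000)
o1: d²=13 ≤ ρ²=60; F_rep = 36·(-2,3)/13² = (-0.4260,0.6391)
F = F_att + ΣF_rep = (-6.9260,7.6391)
p' = p + 1/4·F = (2.2685,-6.0902)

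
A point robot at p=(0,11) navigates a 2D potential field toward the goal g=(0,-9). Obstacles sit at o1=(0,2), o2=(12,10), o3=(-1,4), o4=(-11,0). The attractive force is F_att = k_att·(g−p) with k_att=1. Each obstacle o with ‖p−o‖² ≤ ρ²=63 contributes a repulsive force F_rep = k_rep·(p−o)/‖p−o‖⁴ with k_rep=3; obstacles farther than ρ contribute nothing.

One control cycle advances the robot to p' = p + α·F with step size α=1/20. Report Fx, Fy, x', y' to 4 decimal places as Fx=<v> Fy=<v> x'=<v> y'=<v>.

Fx=0.0012 Fy=-19.9916 x'=0.0001 y'=10.0004

F_att = 1·(g−p) = 1·(0,-20) = (0.0000,-20.0000)
o1: d²=81 > ρ²=63 → inactive
o2: d²=145 > ρ²=63 → inactive
o3: d²=50 ≤ ρ²=63; F_rep = 3·(1,7)/50² = (0.0012,0.0084)
o4: d²=242 > ρ²=63 → inactive
F = F_att + ΣF_rep = (0.0012,-19.9916)
p' = p + 1/20·F = (0.0001,10.0004)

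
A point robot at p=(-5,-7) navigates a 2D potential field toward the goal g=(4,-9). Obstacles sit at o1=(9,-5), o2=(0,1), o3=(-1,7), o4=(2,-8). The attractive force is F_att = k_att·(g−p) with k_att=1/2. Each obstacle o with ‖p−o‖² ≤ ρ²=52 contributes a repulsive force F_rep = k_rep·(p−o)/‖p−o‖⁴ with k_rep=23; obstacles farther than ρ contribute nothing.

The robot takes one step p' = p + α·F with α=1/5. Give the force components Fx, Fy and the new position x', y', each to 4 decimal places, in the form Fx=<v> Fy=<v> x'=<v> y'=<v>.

F_att = 1/2·(g−p) = 1/2·(9,-2) = (4.5000,-1.0000)
o1: d²=200 > ρ²=52 → inactive
o2: d²=89 > ρ²=52 → inactive
o3: d²=212 > ρ²=52 → inactive
o4: d²=50 ≤ ρ²=52; F_rep = 23·(-7,1)/50² = (-0.0644,0.0092)
F = F_att + ΣF_rep = (4.4356,-0.9908)
p' = p + 1/5·F = (-4.1129,-7.1982)

Fx=4.4356 Fy=-0.9908 x'=-4.1129 y'=-7.1982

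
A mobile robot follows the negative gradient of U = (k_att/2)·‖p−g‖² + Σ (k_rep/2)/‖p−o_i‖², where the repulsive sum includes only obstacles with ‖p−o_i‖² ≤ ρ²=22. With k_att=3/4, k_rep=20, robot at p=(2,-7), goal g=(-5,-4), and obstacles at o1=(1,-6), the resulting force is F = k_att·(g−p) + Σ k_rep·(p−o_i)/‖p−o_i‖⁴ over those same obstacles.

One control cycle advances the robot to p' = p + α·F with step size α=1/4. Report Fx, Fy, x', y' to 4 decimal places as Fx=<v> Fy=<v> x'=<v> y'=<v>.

F_att = 3/4·(g−p) = 3/4·(-7,3) = (-5.2500,2.2500)
o1: d²=2 ≤ ρ²=22; F_rep = 20·(1,-1)/2² = (5.0000,-5.0000)
F = F_att + ΣF_rep = (-0.2500,-2.7500)
p' = p + 1/4·F = (1.9375,-7.6875)

Fx=-0.2500 Fy=-2.7500 x'=1.9375 y'=-7.6875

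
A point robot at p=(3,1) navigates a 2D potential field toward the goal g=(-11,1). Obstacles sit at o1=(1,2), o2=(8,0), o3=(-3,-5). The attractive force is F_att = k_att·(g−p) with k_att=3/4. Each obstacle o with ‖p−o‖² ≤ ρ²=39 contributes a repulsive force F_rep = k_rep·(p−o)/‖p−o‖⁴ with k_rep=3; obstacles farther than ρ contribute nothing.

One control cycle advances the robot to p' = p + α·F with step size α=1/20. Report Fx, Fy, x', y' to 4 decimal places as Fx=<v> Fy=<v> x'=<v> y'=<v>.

F_att = 3/4·(g−p) = 3/4·(-14,0) = (-10.5000,0.0000)
o1: d²=5 ≤ ρ²=39; F_rep = 3·(2,-1)/5² = (0.2400,-0.1200)
o2: d²=26 ≤ ρ²=39; F_rep = 3·(-5,1)/26² = (-0.0222,0.0044)
o3: d²=72 > ρ²=39 → inactive
F = F_att + ΣF_rep = (-10.2822,-0.1156)
p' = p + 1/20·F = (2.4859,0.9942)

Fx=-10.2822 Fy=-0.1156 x'=2.4859 y'=0.9942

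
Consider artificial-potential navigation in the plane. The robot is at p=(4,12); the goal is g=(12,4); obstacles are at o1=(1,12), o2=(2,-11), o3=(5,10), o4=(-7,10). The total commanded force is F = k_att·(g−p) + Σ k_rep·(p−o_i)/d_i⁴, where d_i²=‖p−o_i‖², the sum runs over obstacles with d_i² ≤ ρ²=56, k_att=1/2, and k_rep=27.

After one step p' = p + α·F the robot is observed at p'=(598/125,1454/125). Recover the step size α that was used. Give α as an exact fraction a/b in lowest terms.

α = 1/5

F_att = 1/2·(g−p) = 1/2·(8,-8) = (4.0000,-4.0000)
o1: d²=9 ≤ ρ²=56; F_rep = 27·(3,0)/9² = (1.0000,0.0000)
o2: d²=533 > ρ²=56 → inactive
o3: d²=5 ≤ ρ²=56; F_rep = 27·(-1,2)/5² = (-1.0800,2.1600)
o4: d²=125 > ρ²=56 → inactive
F = F_att + ΣF_rep = (3.9200,-1.8400)
Δp = p'−p = (0.7840,-0.3680); α = Δx/Fx = (98/125) / (98/25) = 1/5
check: Δy/Fy = (-46/125) / (-46/25) = 1/5 ✓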